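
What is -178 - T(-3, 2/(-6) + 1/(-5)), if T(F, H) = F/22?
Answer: -3913/22 ≈ -177.86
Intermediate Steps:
T(F, H) = F/22 (T(F, H) = F*(1/22) = F/22)
-178 - T(-3, 2/(-6) + 1/(-5)) = -178 - (-3)/22 = -178 - 1*(-3/22) = -178 + 3/22 = -3913/22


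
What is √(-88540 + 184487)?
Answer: √95947 ≈ 309.75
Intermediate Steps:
√(-88540 + 184487) = √95947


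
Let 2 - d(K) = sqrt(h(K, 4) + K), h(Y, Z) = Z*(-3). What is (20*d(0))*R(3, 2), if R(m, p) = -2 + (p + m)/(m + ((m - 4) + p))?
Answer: -30 + 30*I*sqrt(3) ≈ -30.0 + 51.962*I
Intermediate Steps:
h(Y, Z) = -3*Z
d(K) = 2 - sqrt(-12 + K) (d(K) = 2 - sqrt(-3*4 + K) = 2 - sqrt(-12 + K))
R(m, p) = -2 + (m + p)/(-4 + p + 2*m) (R(m, p) = -2 + (m + p)/(m + ((-4 + m) + p)) = -2 + (m + p)/(m + (-4 + m + p)) = -2 + (m + p)/(-4 + p + 2*m))
(20*d(0))*R(3, 2) = (20*(2 - sqrt(-12 + 0)))*((8 - 1*2 - 3*3)/(-4 + 2 + 2*3)) = (20*(2 - sqrt(-12)))*((8 - 2 - 9)/(-4 + 2 + 6)) = (20*(2 - 2*I*sqrt(3)))*(-3/4) = (20*(2 - 2*I*sqrt(3)))*((1/4)*(-3)) = (40 - 40*I*sqrt(3))*(-3/4) = -30 + 30*I*sqrt(3)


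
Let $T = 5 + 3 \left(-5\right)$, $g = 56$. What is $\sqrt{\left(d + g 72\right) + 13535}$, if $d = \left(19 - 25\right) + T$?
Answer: $\sqrt{17551} \approx 132.48$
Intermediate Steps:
$T = -10$ ($T = 5 - 15 = -10$)
$d = -16$ ($d = \left(19 - 25\right) - 10 = -6 - 10 = -16$)
$\sqrt{\left(d + g 72\right) + 13535} = \sqrt{\left(-16 + 56 \cdot 72\right) + 13535} = \sqrt{\left(-16 + 4032\right) + 13535} = \sqrt{4016 + 13535} = \sqrt{17551}$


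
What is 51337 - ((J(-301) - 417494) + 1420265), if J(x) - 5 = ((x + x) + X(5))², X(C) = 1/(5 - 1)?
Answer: -21016673/16 ≈ -1.3135e+6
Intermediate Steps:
X(C) = ¼ (X(C) = 1/4 = ¼)
J(x) = 5 + (¼ + 2*x)² (J(x) = 5 + ((x + x) + ¼)² = 5 + (2*x + ¼)² = 5 + (¼ + 2*x)²)
51337 - ((J(-301) - 417494) + 1420265) = 51337 - (((5 + (1 + 8*(-301))²/16) - 417494) + 1420265) = 51337 - (((5 + (1 - 2408)²/16) - 417494) + 1420265) = 51337 - (((5 + (1/16)*(-2407)²) - 417494) + 1420265) = 51337 - (((5 + (1/16)*5793649) - 417494) + 1420265) = 51337 - (((5 + 5793649/16) - 417494) + 1420265) = 51337 - ((5793729/16 - 417494) + 1420265) = 51337 - (-886175/16 + 1420265) = 51337 - 1*21838065/16 = 51337 - 21838065/16 = -21016673/16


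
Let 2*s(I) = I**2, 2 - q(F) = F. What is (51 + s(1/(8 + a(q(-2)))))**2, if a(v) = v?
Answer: 215766721/82944 ≈ 2601.4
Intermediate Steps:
q(F) = 2 - F
s(I) = I**2/2
(51 + s(1/(8 + a(q(-2)))))**2 = (51 + (1/(8 + (2 - 1*(-2))))**2/2)**2 = (51 + (1/(8 + (2 + 2)))**2/2)**2 = (51 + (1/(8 + 4))**2/2)**2 = (51 + (1/12)**2/2)**2 = (51 + (1/2)*(1/144))**2 = (51 + 1/288)**2 = (14689/288)**2 = 215766721/82944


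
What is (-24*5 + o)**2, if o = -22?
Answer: 20164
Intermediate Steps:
(-24*5 + o)**2 = (-24*5 - 22)**2 = (-120 - 22)**2 = (-142)**2 = 20164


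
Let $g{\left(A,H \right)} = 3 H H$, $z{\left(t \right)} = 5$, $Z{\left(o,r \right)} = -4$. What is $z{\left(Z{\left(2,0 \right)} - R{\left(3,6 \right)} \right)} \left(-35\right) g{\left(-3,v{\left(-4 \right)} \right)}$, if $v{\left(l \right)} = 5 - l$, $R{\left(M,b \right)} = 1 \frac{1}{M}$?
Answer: $-42525$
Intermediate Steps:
$R{\left(M,b \right)} = \frac{1}{M}$
$g{\left(A,H \right)} = 3 H^{2}$
$z{\left(Z{\left(2,0 \right)} - R{\left(3,6 \right)} \right)} \left(-35\right) g{\left(-3,v{\left(-4 \right)} \right)} = 5 \left(-35\right) 3 \left(5 - -4\right)^{2} = - 175 \cdot 3 \left(5 + 4\right)^{2} = - 175 \cdot 3 \cdot 9^{2} = - 175 \cdot 3 \cdot 81 = \left(-175\right) 243 = -42525$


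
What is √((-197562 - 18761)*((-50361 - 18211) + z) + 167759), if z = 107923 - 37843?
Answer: 5*I*√13041893 ≈ 18057.0*I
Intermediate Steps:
z = 70080
√((-197562 - 18761)*((-50361 - 18211) + z) + 167759) = √((-197562 - 18761)*((-50361 - 18211) + 70080) + 167759) = √(-216323*(-68572 + 70080) + 167759) = √(-216323*1508 + 167759) = √(-326215084 + 167759) = √(-326047325) = 5*I*√13041893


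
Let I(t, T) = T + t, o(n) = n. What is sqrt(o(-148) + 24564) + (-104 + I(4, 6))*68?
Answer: -6392 + 4*sqrt(1526) ≈ -6235.7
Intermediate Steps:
sqrt(o(-148) + 24564) + (-104 + I(4, 6))*68 = sqrt(-148 + 24564) + (-104 + (6 + 4))*68 = sqrt(24416) + (-104 + 10)*68 = 4*sqrt(1526) - 94*68 = 4*sqrt(1526) - 6392 = -6392 + 4*sqrt(1526)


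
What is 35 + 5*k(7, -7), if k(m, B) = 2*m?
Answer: 105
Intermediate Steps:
35 + 5*k(7, -7) = 35 + 5*(2*7) = 35 + 5*14 = 35 + 70 = 105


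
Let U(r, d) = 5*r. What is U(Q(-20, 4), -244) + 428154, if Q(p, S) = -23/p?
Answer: 1712639/4 ≈ 4.2816e+5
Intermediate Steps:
U(Q(-20, 4), -244) + 428154 = 5*(-23/(-20)) + 428154 = 5*(-23*(-1/20)) + 428154 = 5*(23/20) + 428154 = 23/4 + 428154 = 1712639/4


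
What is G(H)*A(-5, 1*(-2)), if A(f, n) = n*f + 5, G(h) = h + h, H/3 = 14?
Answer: 1260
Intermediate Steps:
H = 42 (H = 3*14 = 42)
G(h) = 2*h
A(f, n) = 5 + f*n (A(f, n) = f*n + 5 = 5 + f*n)
G(H)*A(-5, 1*(-2)) = (2*42)*(5 - 5*(-2)) = 84*(5 - 5*(-2)) = 84*(5 + 10) = 84*15 = 1260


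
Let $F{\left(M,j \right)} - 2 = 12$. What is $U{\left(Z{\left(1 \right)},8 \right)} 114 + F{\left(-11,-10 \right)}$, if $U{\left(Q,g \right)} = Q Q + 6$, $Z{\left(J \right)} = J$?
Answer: $812$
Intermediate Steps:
$U{\left(Q,g \right)} = 6 + Q^{2}$ ($U{\left(Q,g \right)} = Q^{2} + 6 = 6 + Q^{2}$)
$F{\left(M,j \right)} = 14$ ($F{\left(M,j \right)} = 2 + 12 = 14$)
$U{\left(Z{\left(1 \right)},8 \right)} 114 + F{\left(-11,-10 \right)} = \left(6 + 1^{2}\right) 114 + 14 = \left(6 + 1\right) 114 + 14 = 7 \cdot 114 + 14 = 798 + 14 = 812$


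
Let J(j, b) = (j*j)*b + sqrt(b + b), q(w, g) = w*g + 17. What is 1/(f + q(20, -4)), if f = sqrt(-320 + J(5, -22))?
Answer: 1/(-63 + sqrt(2)*sqrt(-435 + I*sqrt(11))) ≈ -0.013034 - 0.0061133*I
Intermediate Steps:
q(w, g) = 17 + g*w (q(w, g) = g*w + 17 = 17 + g*w)
J(j, b) = b*j**2 + sqrt(2)*sqrt(b) (J(j, b) = j**2*b + sqrt(2*b) = b*j**2 + sqrt(2)*sqrt(b))
f = sqrt(-870 + 2*I*sqrt(11)) (f = sqrt(-320 + (-22*5**2 + sqrt(2)*sqrt(-22))) = sqrt(-320 + (-22*25 + sqrt(2)*(I*sqrt(22)))) = sqrt(-320 + (-550 + 2*I*sqrt(11))) = sqrt(-870 + 2*I*sqrt(11)) ≈ 0.1124 + 29.496*I)
1/(f + q(20, -4)) = 1/(sqrt(-870 + 2*I*sqrt(11)) + (17 - 4*20)) = 1/(sqrt(-870 + 2*I*sqrt(11)) + (17 - 80)) = 1/(sqrt(-870 + 2*I*sqrt(11)) - 63) = 1/(-63 + sqrt(-870 + 2*I*sqrt(11)))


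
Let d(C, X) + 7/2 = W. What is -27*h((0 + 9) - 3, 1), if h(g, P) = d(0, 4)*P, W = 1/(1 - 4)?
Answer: 207/2 ≈ 103.50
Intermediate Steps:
W = -⅓ (W = 1/(-3) = -⅓ ≈ -0.33333)
d(C, X) = -23/6 (d(C, X) = -7/2 - ⅓ = -23/6)
h(g, P) = -23*P/6
-27*h((0 + 9) - 3, 1) = -(-207)/2 = -27*(-23/6) = 207/2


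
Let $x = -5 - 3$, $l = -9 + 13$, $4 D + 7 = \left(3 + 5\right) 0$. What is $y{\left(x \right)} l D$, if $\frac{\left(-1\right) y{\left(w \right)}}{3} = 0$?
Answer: $0$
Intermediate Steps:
$D = - \frac{7}{4}$ ($D = - \frac{7}{4} + \frac{\left(3 + 5\right) 0}{4} = - \frac{7}{4} + \frac{8 \cdot 0}{4} = - \frac{7}{4} + \frac{1}{4} \cdot 0 = - \frac{7}{4} + 0 = - \frac{7}{4} \approx -1.75$)
$l = 4$
$x = -8$
$y{\left(w \right)} = 0$ ($y{\left(w \right)} = \left(-3\right) 0 = 0$)
$y{\left(x \right)} l D = 0 \cdot 4 \left(- \frac{7}{4}\right) = 0 \left(- \frac{7}{4}\right) = 0$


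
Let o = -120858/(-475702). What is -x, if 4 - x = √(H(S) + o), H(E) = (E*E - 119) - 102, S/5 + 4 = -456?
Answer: -4 + √299259201201685658/237851 ≈ 2296.0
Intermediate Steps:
o = 60429/237851 (o = -120858*(-1/475702) = 60429/237851 ≈ 0.25406)
S = -2300 (S = -20 + 5*(-456) = -20 - 2280 = -2300)
H(E) = -221 + E² (H(E) = (E² - 119) - 102 = (-119 + E²) - 102 = -221 + E²)
x = 4 - √299259201201685658/237851 (x = 4 - √((-221 + (-2300)²) + 60429/237851) = 4 - √((-221 + 5290000) + 60429/237851) = 4 - √(5289779 + 60429/237851) = 4 - √(1258179285358/237851) = 4 - √299259201201685658/237851 ≈ -2296.0)
-x = -(4 - √299259201201685658/237851) = -4 + √299259201201685658/237851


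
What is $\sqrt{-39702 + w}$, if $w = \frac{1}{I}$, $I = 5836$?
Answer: $\frac{i \sqrt{338051570789}}{2918} \approx 199.25 i$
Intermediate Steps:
$w = \frac{1}{5836} \approx 0.00017135$
$\sqrt{-39702 + w} = \sqrt{-39702 + \frac{1}{5836}} = \sqrt{- \frac{231700871}{5836}} = \frac{i \sqrt{338051570789}}{2918}$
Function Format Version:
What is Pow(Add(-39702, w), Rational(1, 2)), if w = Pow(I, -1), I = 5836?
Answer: Mul(Rational(1, 2918), I, Pow(338051570789, Rational(1, 2))) ≈ Mul(199.25, I)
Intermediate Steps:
w = Rational(1, 5836) (w = Pow(5836, -1) = Rational(1, 5836) ≈ 0.00017135)
Pow(Add(-39702, w), Rational(1, 2)) = Pow(Add(-39702, Rational(1, 5836)), Rational(1, 2)) = Pow(Rational(-231700871, 5836), Rational(1, 2)) = Mul(Rational(1, 2918), I, Pow(338051570789, Rational(1, 2)))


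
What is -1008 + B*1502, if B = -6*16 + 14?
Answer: -124172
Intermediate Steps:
B = -82 (B = -96 + 14 = -82)
-1008 + B*1502 = -1008 - 82*1502 = -1008 - 123164 = -124172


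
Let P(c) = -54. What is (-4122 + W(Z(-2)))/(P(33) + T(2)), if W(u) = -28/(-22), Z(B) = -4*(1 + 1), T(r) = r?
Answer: 11332/143 ≈ 79.245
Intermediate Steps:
Z(B) = -8 (Z(B) = -4*2 = -8)
W(u) = 14/11 (W(u) = -28*(-1/22) = 14/11)
(-4122 + W(Z(-2)))/(P(33) + T(2)) = (-4122 + 14/11)/(-54 + 2) = -45328/11/(-52) = -45328/11*(-1/52) = 11332/143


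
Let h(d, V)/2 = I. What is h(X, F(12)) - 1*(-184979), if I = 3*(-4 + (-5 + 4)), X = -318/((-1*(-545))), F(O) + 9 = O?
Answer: 184949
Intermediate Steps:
F(O) = -9 + O
X = -318/545 ≈ -0.58349
I = -15 (I = 3*(-4 - 1) = 3*(-5) = -15)
h(d, V) = -30 (h(d, V) = 2*(-15) = -30)
h(X, F(12)) - 1*(-184979) = -30 - 1*(-184979) = -30 + 184979 = 184949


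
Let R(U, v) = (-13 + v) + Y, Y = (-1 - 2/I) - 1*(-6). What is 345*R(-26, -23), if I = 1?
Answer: -11385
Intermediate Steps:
Y = 3 (Y = (-1 - 2/1) - 1*(-6) = (-1 - 2*1) + 6 = (-1 - 2) + 6 = -3 + 6 = 3)
R(U, v) = -10 + v (R(U, v) = (-13 + v) + 3 = -10 + v)
345*R(-26, -23) = 345*(-10 - 23) = 345*(-33) = -11385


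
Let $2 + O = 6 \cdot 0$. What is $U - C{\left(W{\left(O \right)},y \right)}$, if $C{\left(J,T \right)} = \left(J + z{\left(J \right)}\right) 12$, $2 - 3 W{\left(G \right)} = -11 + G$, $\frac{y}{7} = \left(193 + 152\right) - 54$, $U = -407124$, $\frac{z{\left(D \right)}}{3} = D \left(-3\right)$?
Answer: $-406644$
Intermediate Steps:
$z{\left(D \right)} = - 9 D$ ($z{\left(D \right)} = 3 D \left(-3\right) = 3 \left(- 3 D\right) = - 9 D$)
$y = 2037$ ($y = 7 \left(\left(193 + 152\right) - 54\right) = 7 \left(345 - 54\right) = 7 \cdot 291 = 2037$)
$O = -2$ ($O = -2 + 6 \cdot 0 = -2 + 0 = -2$)
$W{\left(G \right)} = \frac{13}{3} - \frac{G}{3}$ ($W{\left(G \right)} = \frac{2}{3} - \frac{-11 + G}{3} = \frac{2}{3} - \left(- \frac{11}{3} + \frac{G}{3}\right) = \frac{13}{3} - \frac{G}{3}$)
$C{\left(J,T \right)} = - 96 J$ ($C{\left(J,T \right)} = \left(J - 9 J\right) 12 = - 8 J 12 = - 96 J$)
$U - C{\left(W{\left(O \right)},y \right)} = -407124 - - 96 \left(\frac{13}{3} - - \frac{2}{3}\right) = -407124 - - 96 \left(\frac{13}{3} + \frac{2}{3}\right) = -407124 - \left(-96\right) 5 = -407124 - -480 = -407124 + 480 = -406644$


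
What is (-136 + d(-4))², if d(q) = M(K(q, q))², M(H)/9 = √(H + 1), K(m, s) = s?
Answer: 143641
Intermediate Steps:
M(H) = 9*√(1 + H) (M(H) = 9*√(H + 1) = 9*√(1 + H))
d(q) = 81 + 81*q (d(q) = (9*√(1 + q))² = 81 + 81*q)
(-136 + d(-4))² = (-136 + (81 + 81*(-4)))² = (-136 + (81 - 324))² = (-136 - 243)² = (-379)² = 143641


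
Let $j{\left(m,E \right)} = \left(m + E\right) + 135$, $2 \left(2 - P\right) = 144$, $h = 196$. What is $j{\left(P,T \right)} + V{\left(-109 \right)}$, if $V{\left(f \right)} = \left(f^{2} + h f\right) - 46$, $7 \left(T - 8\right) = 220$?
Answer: $- \frac{65972}{7} \approx -9424.6$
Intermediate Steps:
$T = \frac{276}{7}$ ($T = 8 + \frac{1}{7} \cdot 220 = 8 + \frac{220}{7} = \frac{276}{7} \approx 39.429$)
$V{\left(f \right)} = -46 + f^{2} + 196 f$ ($V{\left(f \right)} = \left(f^{2} + 196 f\right) - 46 = -46 + f^{2} + 196 f$)
$P = -70$ ($P = 2 - 72 = -70$)
$j{\left(m,E \right)} = 135 + E + m$ ($j{\left(m,E \right)} = \left(E + m\right) + 135 = 135 + E + m$)
$j{\left(P,T \right)} + V{\left(-109 \right)} = \left(135 + \frac{276}{7} - 70\right) + \left(-46 + \left(-109\right)^{2} + 196 \left(-109\right)\right) = \frac{731}{7} - 9529 = - \frac{65972}{7}$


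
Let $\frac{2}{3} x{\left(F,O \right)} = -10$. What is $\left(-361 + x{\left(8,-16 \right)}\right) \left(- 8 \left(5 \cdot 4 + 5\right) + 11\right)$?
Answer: $71064$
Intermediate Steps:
$x{\left(F,O \right)} = -15$ ($x{\left(F,O \right)} = \frac{3}{2} \left(-10\right) = -15$)
$\left(-361 + x{\left(8,-16 \right)}\right) \left(- 8 \left(5 \cdot 4 + 5\right) + 11\right) = \left(-361 - 15\right) \left(- 8 \left(5 \cdot 4 + 5\right) + 11\right) = - 376 \left(- 8 \left(20 + 5\right) + 11\right) = - 376 \left(\left(-8\right) 25 + 11\right) = - 376 \left(-200 + 11\right) = \left(-376\right) \left(-189\right) = 71064$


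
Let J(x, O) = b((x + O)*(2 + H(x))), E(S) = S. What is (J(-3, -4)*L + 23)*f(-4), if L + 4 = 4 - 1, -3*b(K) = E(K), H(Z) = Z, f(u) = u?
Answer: -304/3 ≈ -101.33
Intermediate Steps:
b(K) = -K/3
L = -1 (L = -4 + (4 - 1) = -4 + 3 = -1)
J(x, O) = -(2 + x)*(O + x)/3 (J(x, O) = -(x + O)*(2 + x)/3 = -(O + x)*(2 + x)/3 = -(2 + x)*(O + x)/3)
(J(-3, -4)*L + 23)*f(-4) = ((-⅔*(-4) - ⅔*(-3) - ⅓*(-3)² - ⅓*(-4)*(-3))*(-1) + 23)*(-4) = ((8/3 + 2 - ⅓*9 - 4)*(-1) + 23)*(-4) = ((8/3 + 2 - 3 - 4)*(-1) + 23)*(-4) = (-7/3*(-1) + 23)*(-4) = (7/3 + 23)*(-4) = (76/3)*(-4) = -304/3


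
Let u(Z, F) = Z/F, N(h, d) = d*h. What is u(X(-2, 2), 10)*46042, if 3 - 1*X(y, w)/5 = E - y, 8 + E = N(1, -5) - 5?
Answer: 437399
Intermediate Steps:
E = -18 (E = -8 + (-5*1 - 5) = -8 + (-5 - 5) = -8 - 10 = -18)
X(y, w) = 105 + 5*y (X(y, w) = 15 - 5*(-18 - y) = 15 + (90 + 5*y) = 105 + 5*y)
u(X(-2, 2), 10)*46042 = ((105 + 5*(-2))/10)*46042 = ((105 - 10)*(⅒))*46042 = (95*(⅒))*46042 = (19/2)*46042 = 437399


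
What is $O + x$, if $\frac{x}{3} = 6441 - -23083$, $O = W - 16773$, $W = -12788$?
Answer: $59011$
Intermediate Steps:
$O = -29561$ ($O = -12788 - 16773 = -29561$)
$x = 88572$ ($x = 3 \left(6441 - -23083\right) = 3 \left(6441 + 23083\right) = 3 \cdot 29524 = 88572$)
$O + x = -29561 + 88572 = 59011$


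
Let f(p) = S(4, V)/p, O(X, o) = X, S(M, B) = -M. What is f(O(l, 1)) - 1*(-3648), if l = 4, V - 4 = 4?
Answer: 3647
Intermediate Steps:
V = 8 (V = 4 + 4 = 8)
f(p) = -4/p (f(p) = (-1*4)/p = -4/p)
f(O(l, 1)) - 1*(-3648) = -4/4 - 1*(-3648) = -4*¼ + 3648 = -1 + 3648 = 3647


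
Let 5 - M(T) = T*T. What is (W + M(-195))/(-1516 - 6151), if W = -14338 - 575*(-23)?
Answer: 39133/7667 ≈ 5.1041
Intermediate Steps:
M(T) = 5 - T**2 (M(T) = 5 - T*T = 5 - T**2)
W = -1113 (W = -14338 + 13225 = -1113)
(W + M(-195))/(-1516 - 6151) = (-1113 + (5 - 1*(-195)**2))/(-1516 - 6151) = (-1113 + (5 - 1*38025))/(-7667) = (-1113 + (5 - 38025))*(-1/7667) = (-1113 - 38020)*(-1/7667) = -39133*(-1/7667) = 39133/7667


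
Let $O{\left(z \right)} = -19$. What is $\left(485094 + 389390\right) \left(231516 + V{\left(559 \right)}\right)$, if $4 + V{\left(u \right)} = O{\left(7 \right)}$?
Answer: $202436924612$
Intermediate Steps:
$V{\left(u \right)} = -23$ ($V{\left(u \right)} = -4 - 19 = -23$)
$\left(485094 + 389390\right) \left(231516 + V{\left(559 \right)}\right) = \left(485094 + 389390\right) \left(231516 - 23\right) = 874484 \cdot 231493 = 202436924612$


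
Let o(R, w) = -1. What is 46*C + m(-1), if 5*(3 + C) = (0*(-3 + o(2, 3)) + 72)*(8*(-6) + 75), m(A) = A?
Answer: 88729/5 ≈ 17746.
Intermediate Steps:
C = 1929/5 (C = -3 + ((0*(-3 - 1) + 72)*(8*(-6) + 75))/5 = -3 + ((0*(-4) + 72)*(-48 + 75))/5 = -3 + ((0 + 72)*27)/5 = -3 + (72*27)/5 = -3 + (1/5)*1944 = -3 + 1944/5 = 1929/5 ≈ 385.80)
46*C + m(-1) = 46*(1929/5) - 1 = 88734/5 - 1 = 88729/5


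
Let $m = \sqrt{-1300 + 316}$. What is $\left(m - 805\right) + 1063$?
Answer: $258 + 2 i \sqrt{246} \approx 258.0 + 31.369 i$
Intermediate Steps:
$m = 2 i \sqrt{246}$ ($m = \sqrt{-984} = 2 i \sqrt{246} \approx 31.369 i$)
$\left(m - 805\right) + 1063 = \left(2 i \sqrt{246} - 805\right) + 1063 = \left(-805 + 2 i \sqrt{246}\right) + 1063 = 258 + 2 i \sqrt{246}$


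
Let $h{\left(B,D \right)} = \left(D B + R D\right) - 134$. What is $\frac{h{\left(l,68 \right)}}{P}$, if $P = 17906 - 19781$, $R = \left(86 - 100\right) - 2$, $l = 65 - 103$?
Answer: $\frac{3806}{1875} \approx 2.0299$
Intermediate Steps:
$l = -38$
$R = -16$ ($R = -14 - 2 = -16$)
$h{\left(B,D \right)} = -134 - 16 D + B D$ ($h{\left(B,D \right)} = \left(D B - 16 D\right) - 134 = \left(B D - 16 D\right) - 134 = \left(- 16 D + B D\right) - 134 = -134 - 16 D + B D$)
$P = -1875$ ($P = 17906 - 19781 = -1875$)
$\frac{h{\left(l,68 \right)}}{P} = \frac{-134 - 1088 - 2584}{-1875} = \left(-134 - 1088 - 2584\right) \left(- \frac{1}{1875}\right) = \left(-3806\right) \left(- \frac{1}{1875}\right) = \frac{3806}{1875}$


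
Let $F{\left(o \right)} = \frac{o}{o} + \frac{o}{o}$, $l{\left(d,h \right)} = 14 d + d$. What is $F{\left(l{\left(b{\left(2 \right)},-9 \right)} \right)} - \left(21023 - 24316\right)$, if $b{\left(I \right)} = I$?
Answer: $3295$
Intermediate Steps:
$l{\left(d,h \right)} = 15 d$
$F{\left(o \right)} = 2$ ($F{\left(o \right)} = 1 + 1 = 2$)
$F{\left(l{\left(b{\left(2 \right)},-9 \right)} \right)} - \left(21023 - 24316\right) = 2 - \left(21023 - 24316\right) = 2 - -3293 = 2 + 3293 = 3295$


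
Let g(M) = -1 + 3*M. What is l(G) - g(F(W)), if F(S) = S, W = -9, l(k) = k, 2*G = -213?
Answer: -157/2 ≈ -78.500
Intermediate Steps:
G = -213/2 (G = (½)*(-213) = -213/2 ≈ -106.50)
l(G) - g(F(W)) = -213/2 - (-1 + 3*(-9)) = -213/2 - (-1 - 27) = -213/2 - 1*(-28) = -213/2 + 28 = -157/2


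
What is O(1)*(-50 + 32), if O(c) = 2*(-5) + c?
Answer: 162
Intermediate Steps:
O(c) = -10 + c
O(1)*(-50 + 32) = (-10 + 1)*(-50 + 32) = -9*(-18) = 162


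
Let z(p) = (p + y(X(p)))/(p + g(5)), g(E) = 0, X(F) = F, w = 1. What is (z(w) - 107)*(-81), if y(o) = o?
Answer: 8505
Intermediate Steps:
z(p) = 2 (z(p) = (p + p)/(p + 0) = (2*p)/p = 2)
(z(w) - 107)*(-81) = (2 - 107)*(-81) = -105*(-81) = 8505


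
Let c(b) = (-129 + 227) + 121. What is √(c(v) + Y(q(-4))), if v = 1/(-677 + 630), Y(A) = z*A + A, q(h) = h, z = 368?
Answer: I*√1257 ≈ 35.454*I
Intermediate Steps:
Y(A) = 369*A (Y(A) = 368*A + A = 369*A)
v = -1/47 (v = 1/(-47) = -1/47 ≈ -0.021277)
c(b) = 219 (c(b) = 98 + 121 = 219)
√(c(v) + Y(q(-4))) = √(219 + 369*(-4)) = √(219 - 1476) = √(-1257) = I*√1257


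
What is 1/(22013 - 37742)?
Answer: -1/15729 ≈ -6.3577e-5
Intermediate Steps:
1/(22013 - 37742) = 1/(-15729) = -1/15729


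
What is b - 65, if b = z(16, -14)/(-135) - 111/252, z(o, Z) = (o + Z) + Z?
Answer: -82343/1260 ≈ -65.352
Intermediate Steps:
z(o, Z) = o + 2*Z (z(o, Z) = (Z + o) + Z = o + 2*Z)
b = -443/1260 (b = (16 + 2*(-14))/(-135) - 111/252 = (16 - 28)*(-1/135) - 111*1/252 = -12*(-1/135) - 37/84 = 4/45 - 37/84 = -443/1260 ≈ -0.35159)
b - 65 = -443/1260 - 65 = -82343/1260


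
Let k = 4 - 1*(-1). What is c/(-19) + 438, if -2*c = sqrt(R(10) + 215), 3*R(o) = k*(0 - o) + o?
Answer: 438 + 11*sqrt(15)/114 ≈ 438.37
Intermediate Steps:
k = 5 (k = 4 + 1 = 5)
R(o) = -4*o/3 (R(o) = (5*(0 - o) + o)/3 = (5*(-o) + o)/3 = (-5*o + o)/3 = (-4*o)/3 = -4*o/3)
c = -11*sqrt(15)/6 (c = -sqrt(-4/3*10 + 215)/2 = -sqrt(-40/3 + 215)/2 = -11*sqrt(15)/6 ≈ -7.1005)
c/(-19) + 438 = -11*sqrt(15)/6/(-19) + 438 = -11*sqrt(15)/6*(-1/19) + 438 = 11*sqrt(15)/114 + 438 = 438 + 11*sqrt(15)/114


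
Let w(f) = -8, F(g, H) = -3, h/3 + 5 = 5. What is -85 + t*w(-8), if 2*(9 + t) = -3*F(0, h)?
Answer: -49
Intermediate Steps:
h = 0 (h = -15 + 3*5 = -15 + 15 = 0)
t = -9/2 (t = -9 + (-3*(-3))/2 = -9 + (½)*9 = -9 + 9/2 = -9/2 ≈ -4.5000)
-85 + t*w(-8) = -85 - 9/2*(-8) = -85 + 36 = -49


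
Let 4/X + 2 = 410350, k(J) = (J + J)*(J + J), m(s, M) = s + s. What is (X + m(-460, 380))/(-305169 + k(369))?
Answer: -31460013/8189007275 ≈ -0.0038417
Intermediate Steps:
m(s, M) = 2*s
k(J) = 4*J² (k(J) = (2*J)*(2*J) = 4*J²)
X = 1/102587 (X = 4/(-2 + 410350) = 4/410348 = 4*(1/410348) = 1/102587 ≈ 9.7478e-6)
(X + m(-460, 380))/(-305169 + k(369)) = (1/102587 + 2*(-460))/(-305169 + 4*369²) = (1/102587 - 920)/(-305169 + 4*136161) = -94380039/(102587*(-305169 + 544644)) = -94380039/102587/239475 = -94380039/102587*1/239475 = -31460013/8189007275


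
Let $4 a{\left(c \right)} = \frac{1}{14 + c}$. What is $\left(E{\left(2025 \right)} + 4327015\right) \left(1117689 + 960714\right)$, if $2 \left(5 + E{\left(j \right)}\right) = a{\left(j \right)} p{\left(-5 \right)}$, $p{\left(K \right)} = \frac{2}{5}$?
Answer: $\frac{366745573644001803}{40780} \approx 8.9933 \cdot 10^{12}$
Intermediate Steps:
$p{\left(K \right)} = \frac{2}{5}$ ($p{\left(K \right)} = 2 \cdot \frac{1}{5} = \frac{2}{5}$)
$a{\left(c \right)} = \frac{1}{4 \left(14 + c\right)}$
$E{\left(j \right)} = -5 + \frac{1}{20 \left(14 + j\right)}$ ($E{\left(j \right)} = -5 + \frac{\frac{1}{4 \left(14 + j\right)} \frac{2}{5}}{2} = -5 + \frac{\frac{1}{10} \frac{1}{14 + j}}{2} = -5 + \frac{1}{20 \left(14 + j\right)}$)
$\left(E{\left(2025 \right)} + 4327015\right) \left(1117689 + 960714\right) = \left(\frac{-1399 - 202500}{20 \left(14 + 2025\right)} + 4327015\right) \left(1117689 + 960714\right) = \left(\frac{-1399 - 202500}{20 \cdot 2039} + 4327015\right) 2078403 = \left(\frac{1}{20} \cdot \frac{1}{2039} \left(-203899\right) + 4327015\right) 2078403 = \left(- \frac{203899}{40780} + 4327015\right) 2078403 = \frac{176455467801}{40780} \cdot 2078403 = \frac{366745573644001803}{40780}$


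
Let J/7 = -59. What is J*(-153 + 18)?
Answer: 55755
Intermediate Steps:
J = -413 (J = 7*(-59) = -413)
J*(-153 + 18) = -413*(-153 + 18) = -413*(-135) = 55755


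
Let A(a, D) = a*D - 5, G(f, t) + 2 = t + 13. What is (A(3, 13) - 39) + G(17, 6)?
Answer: 12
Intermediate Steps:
G(f, t) = 11 + t (G(f, t) = -2 + (t + 13) = -2 + (13 + t) = 11 + t)
A(a, D) = -5 + D*a (A(a, D) = D*a - 5 = -5 + D*a)
(A(3, 13) - 39) + G(17, 6) = ((-5 + 13*3) - 39) + (11 + 6) = ((-5 + 39) - 39) + 17 = (34 - 39) + 17 = -5 + 17 = 12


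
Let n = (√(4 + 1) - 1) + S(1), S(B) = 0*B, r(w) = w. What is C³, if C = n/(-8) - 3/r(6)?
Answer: -(3 + √5)³/512 ≈ -0.28038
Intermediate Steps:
S(B) = 0
n = -1 + √5 (n = (√(4 + 1) - 1) + 0 = (√5 - 1) + 0 = (-1 + √5) + 0 = -1 + √5 ≈ 1.2361)
C = -3/8 - √5/8 (C = (-1 + √5)/(-8) - 3/6 = (-1 + √5)*(-⅛) - 3*⅙ = (⅛ - √5/8) - ½ = -3/8 - √5/8 ≈ -0.65451)
C³ = (-3/8 - √5/8)³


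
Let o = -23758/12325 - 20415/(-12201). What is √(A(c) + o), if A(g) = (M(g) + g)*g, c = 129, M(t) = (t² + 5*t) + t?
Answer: √4641992048083850641/1432165 ≈ 1504.4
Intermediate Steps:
M(t) = t² + 6*t
A(g) = g*(g + g*(6 + g)) (A(g) = (g*(6 + g) + g)*g = (g + g*(6 + g))*g = g*(g + g*(6 + g)))
o = -12752161/50125775 (o = -23758*1/12325 - 20415*(-1/12201) = -23758/12325 + 6805/4067 = -12752161/50125775 ≈ -0.25440)
√(A(c) + o) = √(129²*(7 + 129) - 12752161/50125775) = √(16641*136 - 12752161/50125775) = √(2263176 - 12752161/50125775) = √(113443438209239/50125775) = √4641992048083850641/1432165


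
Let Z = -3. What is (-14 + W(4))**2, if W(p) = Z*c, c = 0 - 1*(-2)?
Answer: 400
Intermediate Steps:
c = 2 (c = 0 + 2 = 2)
W(p) = -6 (W(p) = -3*2 = -6)
(-14 + W(4))**2 = (-14 - 6)**2 = (-20)**2 = 400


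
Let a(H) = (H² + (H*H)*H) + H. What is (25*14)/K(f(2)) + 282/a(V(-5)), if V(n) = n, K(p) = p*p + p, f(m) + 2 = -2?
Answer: 5561/210 ≈ 26.481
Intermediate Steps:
f(m) = -4 (f(m) = -2 - 2 = -4)
K(p) = p + p² (K(p) = p² + p = p + p²)
a(H) = H + H² + H³ (a(H) = (H² + H²*H) + H = (H² + H³) + H = H + H² + H³)
(25*14)/K(f(2)) + 282/a(V(-5)) = (25*14)/((-4*(1 - 4))) + 282/((-5*(1 - 5 + (-5)²))) = 350/((-4*(-3))) + 282/((-5*(1 - 5 + 25))) = 350/12 + 282/((-5*21)) = 350*(1/12) + 282/(-105) = 175/6 + 282*(-1/105) = 175/6 - 94/35 = 5561/210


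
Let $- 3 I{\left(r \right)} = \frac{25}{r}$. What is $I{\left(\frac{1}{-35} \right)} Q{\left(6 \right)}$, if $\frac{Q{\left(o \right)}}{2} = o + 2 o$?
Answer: $10500$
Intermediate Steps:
$I{\left(r \right)} = - \frac{25}{3 r}$ ($I{\left(r \right)} = - \frac{25 \frac{1}{r}}{3} = - \frac{25}{3 r}$)
$Q{\left(o \right)} = 6 o$ ($Q{\left(o \right)} = 2 \left(o + 2 o\right) = 2 \cdot 3 o = 6 o$)
$I{\left(\frac{1}{-35} \right)} Q{\left(6 \right)} = - \frac{25}{3 \frac{1}{-35}} \cdot 6 \cdot 6 = - \frac{25}{3 \left(- \frac{1}{35}\right)} 36 = \left(- \frac{25}{3}\right) \left(-35\right) 36 = \frac{875}{3} \cdot 36 = 10500$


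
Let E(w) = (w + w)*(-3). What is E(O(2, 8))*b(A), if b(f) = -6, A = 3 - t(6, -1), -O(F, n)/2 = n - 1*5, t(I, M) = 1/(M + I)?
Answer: -216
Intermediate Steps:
t(I, M) = 1/(I + M)
O(F, n) = 10 - 2*n (O(F, n) = -2*(n - 1*5) = -2*(n - 5) = -2*(-5 + n) = 10 - 2*n)
A = 14/5 (A = 3 - 1/(6 - 1) = 3 - 1/5 = 14/5 ≈ 2.8000)
E(w) = -6*w (E(w) = (2*w)*(-3) = -6*w)
E(O(2, 8))*b(A) = -6*(10 - 2*8)*(-6) = -6*(10 - 16)*(-6) = -6*(-6)*(-6) = 36*(-6) = -216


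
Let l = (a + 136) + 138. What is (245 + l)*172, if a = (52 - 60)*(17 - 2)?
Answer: 68628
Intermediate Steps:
a = -120 (a = -8*15 = -120)
l = 154 (l = (-120 + 136) + 138 = 16 + 138 = 154)
(245 + l)*172 = (245 + 154)*172 = 399*172 = 68628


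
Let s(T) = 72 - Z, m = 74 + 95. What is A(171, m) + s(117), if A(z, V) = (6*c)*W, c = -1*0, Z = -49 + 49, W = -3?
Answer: 72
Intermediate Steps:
Z = 0
c = 0
m = 169
A(z, V) = 0 (A(z, V) = (6*0)*(-3) = 0*(-3) = 0)
s(T) = 72 (s(T) = 72 - 1*0 = 72 + 0 = 72)
A(171, m) + s(117) = 0 + 72 = 72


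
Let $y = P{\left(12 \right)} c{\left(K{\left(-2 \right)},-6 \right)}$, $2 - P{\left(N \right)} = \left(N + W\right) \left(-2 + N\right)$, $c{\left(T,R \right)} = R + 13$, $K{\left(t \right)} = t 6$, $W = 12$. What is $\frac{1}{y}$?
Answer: $- \frac{1}{1666} \approx -0.00060024$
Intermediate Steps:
$K{\left(t \right)} = 6 t$
$c{\left(T,R \right)} = 13 + R$
$P{\left(N \right)} = 2 - \left(-2 + N\right) \left(12 + N\right)$ ($P{\left(N \right)} = 2 - \left(N + 12\right) \left(-2 + N\right) = 2 - \left(12 + N\right) \left(-2 + N\right) = 2 - \left(-2 + N\right) \left(12 + N\right)$)
$y = -1666$ ($y = \left(26 - 12^{2} - 120\right) \left(13 - 6\right) = \left(26 - 144 - 120\right) 7 = \left(-238\right) 7 = -1666$)
$\frac{1}{y} = \frac{1}{-1666} = - \frac{1}{1666}$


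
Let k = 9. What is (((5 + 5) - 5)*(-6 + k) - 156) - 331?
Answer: -472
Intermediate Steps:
(((5 + 5) - 5)*(-6 + k) - 156) - 331 = (((5 + 5) - 5)*(-6 + 9) - 156) - 331 = ((10 - 5)*3 - 156) - 331 = (5*3 - 156) - 331 = (15 - 156) - 331 = -141 - 331 = -472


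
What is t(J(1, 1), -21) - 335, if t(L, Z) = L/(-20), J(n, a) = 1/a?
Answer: -6701/20 ≈ -335.05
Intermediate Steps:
t(L, Z) = -L/20 (t(L, Z) = L*(-1/20) = -L/20)
t(J(1, 1), -21) - 335 = -1/20/1 - 335 = -1/20*1 - 335 = -1/20 - 335 = -6701/20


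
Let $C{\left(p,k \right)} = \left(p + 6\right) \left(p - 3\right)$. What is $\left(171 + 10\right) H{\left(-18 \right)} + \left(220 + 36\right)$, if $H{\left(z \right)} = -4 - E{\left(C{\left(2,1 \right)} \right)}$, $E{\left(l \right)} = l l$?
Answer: $-12052$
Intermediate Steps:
$C{\left(p,k \right)} = \left(-3 + p\right) \left(6 + p\right)$ ($C{\left(p,k \right)} = \left(6 + p\right) \left(-3 + p\right) = \left(-3 + p\right) \left(6 + p\right)$)
$E{\left(l \right)} = l^{2}$
$H{\left(z \right)} = -68$ ($H{\left(z \right)} = -4 - \left(-18 + 2^{2} + 3 \cdot 2\right)^{2} = -4 - \left(-18 + 4 + 6\right)^{2} = -4 - \left(-8\right)^{2} = -4 - 64 = -68$)
$\left(171 + 10\right) H{\left(-18 \right)} + \left(220 + 36\right) = \left(171 + 10\right) \left(-68\right) + \left(220 + 36\right) = 181 \left(-68\right) + 256 = -12308 + 256 = -12052$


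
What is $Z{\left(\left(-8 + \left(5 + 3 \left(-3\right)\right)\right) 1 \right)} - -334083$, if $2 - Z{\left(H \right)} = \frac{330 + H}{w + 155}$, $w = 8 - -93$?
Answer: $\frac{42762721}{128} \approx 3.3408 \cdot 10^{5}$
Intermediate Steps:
$w = 101$ ($w = 8 + 93 = 101$)
$Z{\left(H \right)} = \frac{91}{128} - \frac{H}{256}$ ($Z{\left(H \right)} = 2 - \frac{330 + H}{101 + 155} = 2 - \frac{330 + H}{256} = 2 - \left(330 + H\right) \frac{1}{256} = 2 - \left(\frac{165}{128} + \frac{H}{256}\right) = \frac{91}{128} - \frac{H}{256}$)
$Z{\left(\left(-8 + \left(5 + 3 \left(-3\right)\right)\right) 1 \right)} - -334083 = \left(\frac{91}{128} - \frac{\left(-8 + \left(5 + 3 \left(-3\right)\right)\right) 1}{256}\right) - -334083 = \left(\frac{91}{128} - \frac{\left(-8 + \left(5 - 9\right)\right) 1}{256}\right) + 334083 = \left(\frac{91}{128} - \frac{\left(-8 - 4\right) 1}{256}\right) + 334083 = \left(\frac{91}{128} - \frac{\left(-12\right) 1}{256}\right) + 334083 = \left(\frac{91}{128} - - \frac{3}{64}\right) + 334083 = \left(\frac{91}{128} + \frac{3}{64}\right) + 334083 = \frac{97}{128} + 334083 = \frac{42762721}{128}$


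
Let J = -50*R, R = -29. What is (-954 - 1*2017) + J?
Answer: -1521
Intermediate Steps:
J = 1450 (J = -50*(-29) = 1450)
(-954 - 1*2017) + J = (-954 - 1*2017) + 1450 = (-954 - 2017) + 1450 = -2971 + 1450 = -1521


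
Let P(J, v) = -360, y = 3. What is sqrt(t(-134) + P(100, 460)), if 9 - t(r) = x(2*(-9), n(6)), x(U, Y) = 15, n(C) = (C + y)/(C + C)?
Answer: I*sqrt(366) ≈ 19.131*I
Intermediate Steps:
n(C) = (3 + C)/(2*C) (n(C) = (C + 3)/(C + C) = (3 + C)/((2*C)) = (3 + C)*(1/(2*C)) = (3 + C)/(2*C))
t(r) = -6 (t(r) = 9 - 1*15 = 9 - 15 = -6)
sqrt(t(-134) + P(100, 460)) = sqrt(-6 - 360) = sqrt(-366) = I*sqrt(366)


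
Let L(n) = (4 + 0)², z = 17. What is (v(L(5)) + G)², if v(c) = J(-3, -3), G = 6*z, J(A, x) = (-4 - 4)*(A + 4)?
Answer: 8836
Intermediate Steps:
L(n) = 16 (L(n) = 4² = 16)
J(A, x) = -32 - 8*A (J(A, x) = -8*(4 + A) = -32 - 8*A)
G = 102 (G = 6*17 = 102)
v(c) = -8 (v(c) = -32 - 8*(-3) = -32 + 24 = -8)
(v(L(5)) + G)² = (-8 + 102)² = 94² = 8836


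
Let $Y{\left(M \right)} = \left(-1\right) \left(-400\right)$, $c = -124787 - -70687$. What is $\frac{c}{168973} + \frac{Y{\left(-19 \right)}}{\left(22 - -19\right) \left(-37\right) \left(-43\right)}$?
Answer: $- \frac{3461407900}{11022277763} \approx -0.31404$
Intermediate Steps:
$c = -54100$ ($c = -124787 + 70687 = -54100$)
$Y{\left(M \right)} = 400$
$\frac{c}{168973} + \frac{Y{\left(-19 \right)}}{\left(22 - -19\right) \left(-37\right) \left(-43\right)} = - \frac{54100}{168973} + \frac{400}{\left(22 - -19\right) \left(-37\right) \left(-43\right)} = \left(-54100\right) \frac{1}{168973} + \frac{400}{\left(22 + 19\right) \left(-37\right) \left(-43\right)} = - \frac{54100}{168973} + \frac{400}{41 \left(-37\right) \left(-43\right)} = - \frac{54100}{168973} + \frac{400}{\left(-1517\right) \left(-43\right)} = - \frac{54100}{168973} + \frac{400}{65231} = - \frac{3461407900}{11022277763}$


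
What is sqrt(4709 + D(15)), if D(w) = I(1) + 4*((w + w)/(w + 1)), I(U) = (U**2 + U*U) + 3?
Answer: sqrt(18886)/2 ≈ 68.713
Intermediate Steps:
I(U) = 3 + 2*U**2 (I(U) = (U**2 + U**2) + 3 = 2*U**2 + 3 = 3 + 2*U**2)
D(w) = 5 + 8*w/(1 + w) (D(w) = (3 + 2*1**2) + 4*((w + w)/(w + 1)) = (3 + 2*1) + 4*((2*w)/(1 + w)) = (3 + 2) + 4*(2*w/(1 + w)) = 5 + 8*w/(1 + w))
sqrt(4709 + D(15)) = sqrt(4709 + (5 + 13*15)/(1 + 15)) = sqrt(4709 + (5 + 195)/16) = sqrt(4709 + (1/16)*200) = sqrt(4709 + 25/2) = sqrt(9443/2) = sqrt(18886)/2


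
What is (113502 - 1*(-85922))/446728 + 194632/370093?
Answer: 1057585464/1087703327 ≈ 0.97231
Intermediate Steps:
(113502 - 1*(-85922))/446728 + 194632/370093 = (113502 + 85922)*(1/446728) + 194632*(1/370093) = 199424*(1/446728) + 194632/370093 = 1312/2939 + 194632/370093 = 1057585464/1087703327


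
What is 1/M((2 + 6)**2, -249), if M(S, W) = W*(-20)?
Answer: 1/4980 ≈ 0.00020080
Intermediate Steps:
M(S, W) = -20*W
1/M((2 + 6)**2, -249) = 1/(-20*(-249)) = 1/4980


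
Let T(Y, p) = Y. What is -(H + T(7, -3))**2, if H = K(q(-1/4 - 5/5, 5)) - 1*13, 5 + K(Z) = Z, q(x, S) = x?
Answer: -2401/16 ≈ -150.06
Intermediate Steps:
K(Z) = -5 + Z
H = -77/4 (H = (-5 + (-1/4 - 5/5)) - 1*13 = (-5 + (-1*1/4 - 5*1/5)) - 13 = (-5 + (-1/4 - 1)) - 13 = (-5 - 5/4) - 13 = -25/4 - 13 = -77/4 ≈ -19.250)
-(H + T(7, -3))**2 = -(-77/4 + 7)**2 = -(-49/4)**2 = -1*2401/16 = -2401/16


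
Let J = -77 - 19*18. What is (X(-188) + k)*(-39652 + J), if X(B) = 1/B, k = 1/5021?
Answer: 193663143/943948 ≈ 205.16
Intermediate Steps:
J = -419 (J = -77 - 342 = -419)
k = 1/5021 ≈ 0.00019916
(X(-188) + k)*(-39652 + J) = (1/(-188) + 1/5021)*(-39652 - 419) = (-1/188 + 1/5021)*(-40071) = -4833/943948*(-40071) = 193663143/943948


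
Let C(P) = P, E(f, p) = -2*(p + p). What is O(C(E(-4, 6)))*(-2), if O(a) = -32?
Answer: 64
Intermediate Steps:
E(f, p) = -4*p
O(C(E(-4, 6)))*(-2) = -32*(-2) = 64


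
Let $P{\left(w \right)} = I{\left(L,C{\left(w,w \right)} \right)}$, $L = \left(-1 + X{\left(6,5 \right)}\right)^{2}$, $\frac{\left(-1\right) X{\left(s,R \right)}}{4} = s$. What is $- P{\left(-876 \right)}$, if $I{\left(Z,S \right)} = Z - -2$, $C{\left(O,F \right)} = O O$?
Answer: $-627$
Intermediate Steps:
$X{\left(s,R \right)} = - 4 s$
$C{\left(O,F \right)} = O^{2}$
$L = 625$ ($L = \left(-1 - 24\right)^{2} = \left(-25\right)^{2} = 625$)
$I{\left(Z,S \right)} = 2 + Z$ ($I{\left(Z,S \right)} = Z + 2 = 2 + Z$)
$P{\left(w \right)} = 627$ ($P{\left(w \right)} = 2 + 625 = 627$)
$- P{\left(-876 \right)} = \left(-1\right) 627 = -627$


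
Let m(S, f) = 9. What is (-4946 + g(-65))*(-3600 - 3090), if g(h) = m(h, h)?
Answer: 33028530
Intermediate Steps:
g(h) = 9
(-4946 + g(-65))*(-3600 - 3090) = (-4946 + 9)*(-3600 - 3090) = -4937*(-6690) = 33028530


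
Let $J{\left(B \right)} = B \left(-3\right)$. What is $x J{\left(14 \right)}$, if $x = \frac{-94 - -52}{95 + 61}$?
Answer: $\frac{147}{13} \approx 11.308$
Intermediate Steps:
$J{\left(B \right)} = - 3 B$
$x = - \frac{7}{26}$ ($x = \frac{-94 + 52}{156} = \left(-42\right) \frac{1}{156} = - \frac{7}{26} \approx -0.26923$)
$x J{\left(14 \right)} = - \frac{7 \left(\left(-3\right) 14\right)}{26} = \left(- \frac{7}{26}\right) \left(-42\right) = \frac{147}{13}$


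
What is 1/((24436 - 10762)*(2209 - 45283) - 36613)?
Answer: -1/589030489 ≈ -1.6977e-9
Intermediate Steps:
1/((24436 - 10762)*(2209 - 45283) - 36613) = 1/(13674*(-43074) - 36613) = 1/(-588993876 - 36613) = 1/(-589030489) = -1/589030489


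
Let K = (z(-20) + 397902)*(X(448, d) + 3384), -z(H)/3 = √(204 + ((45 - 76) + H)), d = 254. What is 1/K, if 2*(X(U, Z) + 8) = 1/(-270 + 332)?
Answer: 967448/1299592585196625 + 124*√17/7364357982780875 ≈ 7.4449e-10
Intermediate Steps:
z(H) = -3*√(173 + H) (z(H) = -3*√(204 + ((45 - 76) + H)) = -3*√(204 + (-31 + H)) = -3*√(173 + H))
X(U, Z) = -991/124 (X(U, Z) = -8 + 1/(2*(-270 + 332)) = -8 + (½)/62 = -8 + (½)*(1/62) = -8 + 1/124 = -991/124)
K = 83285862375/62 - 3767625*√17/124 (K = (-3*√(173 - 20) + 397902)*(-991/124 + 3384) = (-9*√17 + 397902)*(418625/124) = (397902 - 9*√17)*(418625/124) = 83285862375/62 - 3767625*√17/124 ≈ 1.3432e+9)
1/K = 1/(83285862375/62 - 3767625*√17/124)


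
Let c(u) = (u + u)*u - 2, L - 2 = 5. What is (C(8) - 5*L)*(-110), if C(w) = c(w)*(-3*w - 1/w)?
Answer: 676445/2 ≈ 3.3822e+5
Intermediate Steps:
L = 7 (L = 2 + 5 = 7)
c(u) = -2 + 2*u**2 (c(u) = (2*u)*u - 2 = 2*u**2 - 2 = -2 + 2*u**2)
C(w) = (-2 + 2*w**2)*(-1/w - 3*w) (C(w) = (-2 + 2*w**2)*(-3*w - 1/w) = (-2 + 2*w**2)*(-1/w - 3*w))
(C(8) - 5*L)*(-110) = ((-6*8**3 + 2/8 + 4*8) - 5*7)*(-110) = ((-6*512 + 2*(1/8) + 32) - 35)*(-110) = ((-3072 + 1/4 + 32) - 35)*(-110) = (-12159/4 - 35)*(-110) = -12299/4*(-110) = 676445/2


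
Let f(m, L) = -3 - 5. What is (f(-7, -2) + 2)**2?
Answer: 36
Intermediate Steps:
f(m, L) = -8
(f(-7, -2) + 2)**2 = (-8 + 2)**2 = (-6)**2 = 36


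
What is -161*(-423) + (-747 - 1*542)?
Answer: 66814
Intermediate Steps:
-161*(-423) + (-747 - 1*542) = 68103 + (-747 - 542) = 68103 - 1289 = 66814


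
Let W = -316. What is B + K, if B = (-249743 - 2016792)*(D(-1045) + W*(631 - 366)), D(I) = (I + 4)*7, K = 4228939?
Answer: 206320110384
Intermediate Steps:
D(I) = 28 + 7*I (D(I) = (4 + I)*7 = 28 + 7*I)
B = 206315881445 (B = (-249743 - 2016792)*((28 + 7*(-1045)) - 316*(631 - 366)) = -2266535*((28 - 7315) - 316*265) = -2266535*(-7287 - 83740) = -2266535*(-91027) = 206315881445)
B + K = 206315881445 + 4228939 = 206320110384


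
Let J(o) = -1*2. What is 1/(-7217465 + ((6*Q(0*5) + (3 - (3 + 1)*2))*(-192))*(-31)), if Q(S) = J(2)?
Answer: -1/7318649 ≈ -1.3664e-7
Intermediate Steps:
J(o) = -2
Q(S) = -2
1/(-7217465 + ((6*Q(0*5) + (3 - (3 + 1)*2))*(-192))*(-31)) = 1/(-7217465 + ((6*(-2) + (3 - (3 + 1)*2))*(-192))*(-31)) = 1/(-7217465 + ((-12 + (3 - 4*2))*(-192))*(-31)) = 1/(-7217465 + ((-12 + (3 - 1*8))*(-192))*(-31)) = 1/(-7217465 + ((-12 + (3 - 8))*(-192))*(-31)) = 1/(-7217465 + ((-12 - 5)*(-192))*(-31)) = 1/(-7217465 - 17*(-192)*(-31)) = 1/(-7217465 + 3264*(-31)) = 1/(-7217465 - 101184) = 1/(-7318649) = -1/7318649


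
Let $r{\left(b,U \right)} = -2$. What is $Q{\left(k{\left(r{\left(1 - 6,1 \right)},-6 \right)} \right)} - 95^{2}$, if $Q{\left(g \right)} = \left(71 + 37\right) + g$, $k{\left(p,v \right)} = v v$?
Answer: $-8881$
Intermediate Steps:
$k{\left(p,v \right)} = v^{2}$
$Q{\left(g \right)} = 108 + g$
$Q{\left(k{\left(r{\left(1 - 6,1 \right)},-6 \right)} \right)} - 95^{2} = \left(108 + \left(-6\right)^{2}\right) - 95^{2} = \left(108 + 36\right) - 9025 = 144 - 9025 = -8881$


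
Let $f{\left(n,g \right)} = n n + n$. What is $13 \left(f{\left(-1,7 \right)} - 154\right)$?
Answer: $-2002$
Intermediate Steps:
$f{\left(n,g \right)} = n + n^{2}$ ($f{\left(n,g \right)} = n^{2} + n = n + n^{2}$)
$13 \left(f{\left(-1,7 \right)} - 154\right) = 13 \left(- (1 - 1) - 154\right) = 13 \left(\left(-1\right) 0 - 154\right) = 13 \left(0 - 154\right) = 13 \left(-154\right) = -2002$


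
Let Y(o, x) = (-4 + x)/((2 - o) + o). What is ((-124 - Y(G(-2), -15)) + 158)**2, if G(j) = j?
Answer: 7569/4 ≈ 1892.3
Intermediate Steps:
Y(o, x) = -2 + x/2 (Y(o, x) = (-4 + x)/2 = (-4 + x)*(1/2) = -2 + x/2)
((-124 - Y(G(-2), -15)) + 158)**2 = ((-124 - (-2 + (1/2)*(-15))) + 158)**2 = ((-124 - (-2 - 15/2)) + 158)**2 = ((-124 - 1*(-19/2)) + 158)**2 = ((-124 + 19/2) + 158)**2 = (-229/2 + 158)**2 = (87/2)**2 = 7569/4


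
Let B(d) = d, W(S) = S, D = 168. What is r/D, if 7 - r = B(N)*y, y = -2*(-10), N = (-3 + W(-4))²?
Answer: -139/24 ≈ -5.7917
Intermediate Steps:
N = 49 (N = (-3 - 4)² = (-7)² = 49)
y = 20
r = -973 (r = 7 - 49*20 = 7 - 1*980 = 7 - 980 = -973)
r/D = -973/168 = -973*1/168 = -139/24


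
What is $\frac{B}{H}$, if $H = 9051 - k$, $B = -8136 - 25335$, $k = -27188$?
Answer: $- \frac{33471}{36239} \approx -0.92362$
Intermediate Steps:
$B = -33471$
$H = 36239$ ($H = 9051 - -27188 = 9051 + 27188 = 36239$)
$\frac{B}{H} = - \frac{33471}{36239}$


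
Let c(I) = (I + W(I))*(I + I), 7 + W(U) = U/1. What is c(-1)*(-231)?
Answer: -4158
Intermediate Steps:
W(U) = -7 + U (W(U) = -7 + U/1 = -7 + U*1 = -7 + U)
c(I) = 2*I*(-7 + 2*I) (c(I) = (I + (-7 + I))*(I + I) = (-7 + 2*I)*(2*I) = 2*I*(-7 + 2*I))
c(-1)*(-231) = (2*(-1)*(-7 + 2*(-1)))*(-231) = (2*(-1)*(-7 - 2))*(-231) = (2*(-1)*(-9))*(-231) = 18*(-231) = -4158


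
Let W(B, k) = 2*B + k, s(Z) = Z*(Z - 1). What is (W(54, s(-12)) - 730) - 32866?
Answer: -33332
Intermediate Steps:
s(Z) = Z*(-1 + Z)
W(B, k) = k + 2*B
(W(54, s(-12)) - 730) - 32866 = ((-12*(-1 - 12) + 2*54) - 730) - 32866 = ((-12*(-13) + 108) - 730) - 32866 = ((156 + 108) - 730) - 32866 = (264 - 730) - 32866 = -466 - 32866 = -33332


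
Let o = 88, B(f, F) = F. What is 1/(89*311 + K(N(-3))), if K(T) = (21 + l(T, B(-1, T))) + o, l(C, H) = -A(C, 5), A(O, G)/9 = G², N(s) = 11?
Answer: 1/27563 ≈ 3.6281e-5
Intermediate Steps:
A(O, G) = 9*G²
l(C, H) = -225 (l(C, H) = -9*5² = -9*25 = -1*225 = -225)
K(T) = -116 (K(T) = (21 - 225) + 88 = -204 + 88 = -116)
1/(89*311 + K(N(-3))) = 1/(89*311 - 116) = 1/(27679 - 116) = 1/27563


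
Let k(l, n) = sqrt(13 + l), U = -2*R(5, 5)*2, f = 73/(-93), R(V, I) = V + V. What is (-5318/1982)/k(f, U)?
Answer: -2659*sqrt(6603)/281444 ≈ -0.76771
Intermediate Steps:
R(V, I) = 2*V
f = -73/93 (f = 73*(-1/93) = -73/93 ≈ -0.78495)
U = -40 (U = -4*5*2 = -2*10*2 = -20*2 = -40)
(-5318/1982)/k(f, U) = (-5318/1982)/(sqrt(13 - 73/93)) = (-5318*1/1982)/(sqrt(1136/93)) = -2659*sqrt(6603)/284/991 = -2659*sqrt(6603)/281444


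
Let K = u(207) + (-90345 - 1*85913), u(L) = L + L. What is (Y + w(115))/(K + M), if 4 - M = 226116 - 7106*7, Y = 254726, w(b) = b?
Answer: -254841/352214 ≈ -0.72354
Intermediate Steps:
M = -176370 (M = 4 - (226116 - 7106*7) = 4 - (226116 - 49742) = 4 - 1*176374 = 4 - 176374 = -176370)
u(L) = 2*L
K = -175844 (K = 2*207 + (-90345 - 1*85913) = 414 + (-90345 - 85913) = 414 - 176258 = -175844)
(Y + w(115))/(K + M) = (254726 + 115)/(-175844 - 176370) = 254841/(-352214) = 254841*(-1/352214) = -254841/352214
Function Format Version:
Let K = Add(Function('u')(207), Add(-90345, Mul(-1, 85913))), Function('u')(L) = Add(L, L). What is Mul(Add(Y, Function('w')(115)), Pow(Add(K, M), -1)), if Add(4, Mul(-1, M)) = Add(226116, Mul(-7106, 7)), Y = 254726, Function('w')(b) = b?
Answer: Rational(-254841, 352214) ≈ -0.72354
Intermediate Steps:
M = -176370 (M = Add(4, Mul(-1, Add(226116, Mul(-7106, 7)))) = Add(4, Mul(-1, Add(226116, -49742))) = Add(4, Mul(-1, 176374)) = Add(4, -176374) = -176370)
Function('u')(L) = Mul(2, L)
K = -175844 (K = Add(Mul(2, 207), Add(-90345, Mul(-1, 85913))) = Add(414, Add(-90345, -85913)) = Add(414, -176258) = -175844)
Mul(Add(Y, Function('w')(115)), Pow(Add(K, M), -1)) = Mul(Add(254726, 115), Pow(Add(-175844, -176370), -1)) = Mul(254841, Pow(-352214, -1)) = Mul(254841, Rational(-1, 352214)) = Rational(-254841, 352214)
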